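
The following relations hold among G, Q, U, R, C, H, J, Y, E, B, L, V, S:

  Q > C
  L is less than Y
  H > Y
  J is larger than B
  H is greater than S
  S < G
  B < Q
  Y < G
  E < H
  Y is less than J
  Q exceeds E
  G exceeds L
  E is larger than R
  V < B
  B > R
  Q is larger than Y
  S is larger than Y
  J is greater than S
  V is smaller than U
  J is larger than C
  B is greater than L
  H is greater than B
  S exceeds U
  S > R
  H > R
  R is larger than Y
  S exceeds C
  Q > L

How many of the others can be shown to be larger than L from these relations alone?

9

From L the given relations immediately reach Y, G, B, Q.
From those, R, S, J, H — 8 in total.
From those, E — 9 in total.
Nothing else is reachable above L; 9 in all.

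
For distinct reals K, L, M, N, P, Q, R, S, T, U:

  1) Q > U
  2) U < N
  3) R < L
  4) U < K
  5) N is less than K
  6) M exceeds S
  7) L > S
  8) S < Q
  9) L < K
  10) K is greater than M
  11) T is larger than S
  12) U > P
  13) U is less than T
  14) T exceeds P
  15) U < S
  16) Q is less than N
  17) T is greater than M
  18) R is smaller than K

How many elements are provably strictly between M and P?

The relations place P below M. An element lies strictly between them when it is forced above P and also forced below M.
Above P: {U, S, Q, T, N, L, K}. Below M: {U, S}.
Intersection: {U, S} — 2.

2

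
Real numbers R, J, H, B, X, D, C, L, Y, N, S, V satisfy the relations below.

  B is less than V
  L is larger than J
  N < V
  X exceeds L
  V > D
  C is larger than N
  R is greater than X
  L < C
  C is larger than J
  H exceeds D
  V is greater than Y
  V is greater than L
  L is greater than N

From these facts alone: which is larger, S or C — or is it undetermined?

Following every chain through C: below C we get J, N, L.
S is not reached, and no chain runs the other way from S to C.
So the given relations leave the order of C and S undetermined.

undetermined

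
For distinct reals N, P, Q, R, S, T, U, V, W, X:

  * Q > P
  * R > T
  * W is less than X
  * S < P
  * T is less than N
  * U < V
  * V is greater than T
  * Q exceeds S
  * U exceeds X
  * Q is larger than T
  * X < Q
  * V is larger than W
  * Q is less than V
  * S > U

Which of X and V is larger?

Link the given pairs in sequence: X < U; U < S; S < P; P < Q; Q < V.
Together: X < U < S < P < Q < V.
So X < V; V is the larger of the two.

V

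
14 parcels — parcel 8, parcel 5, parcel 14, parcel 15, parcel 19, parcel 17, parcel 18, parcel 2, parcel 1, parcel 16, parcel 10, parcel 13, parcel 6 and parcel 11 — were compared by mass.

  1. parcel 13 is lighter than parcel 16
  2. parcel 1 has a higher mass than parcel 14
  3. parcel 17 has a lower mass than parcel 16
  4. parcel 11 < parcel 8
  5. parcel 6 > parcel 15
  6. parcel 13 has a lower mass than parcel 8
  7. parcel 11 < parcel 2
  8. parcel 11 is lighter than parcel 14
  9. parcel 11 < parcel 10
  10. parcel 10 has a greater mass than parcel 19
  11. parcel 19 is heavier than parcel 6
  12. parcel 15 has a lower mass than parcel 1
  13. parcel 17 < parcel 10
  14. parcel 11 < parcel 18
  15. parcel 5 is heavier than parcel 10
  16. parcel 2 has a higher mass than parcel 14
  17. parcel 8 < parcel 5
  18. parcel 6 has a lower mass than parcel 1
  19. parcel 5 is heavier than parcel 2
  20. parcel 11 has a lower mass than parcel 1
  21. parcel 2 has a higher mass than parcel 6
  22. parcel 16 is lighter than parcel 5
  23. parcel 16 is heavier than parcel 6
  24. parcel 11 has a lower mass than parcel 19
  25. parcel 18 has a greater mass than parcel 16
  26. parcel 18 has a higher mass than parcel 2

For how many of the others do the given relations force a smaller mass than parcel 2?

From parcel 2 the given relations immediately reach parcel 11, parcel 14, parcel 6.
From those, parcel 15 — 4 in total.
No other element is forced below parcel 2 by the given relations, so the count is 4.

4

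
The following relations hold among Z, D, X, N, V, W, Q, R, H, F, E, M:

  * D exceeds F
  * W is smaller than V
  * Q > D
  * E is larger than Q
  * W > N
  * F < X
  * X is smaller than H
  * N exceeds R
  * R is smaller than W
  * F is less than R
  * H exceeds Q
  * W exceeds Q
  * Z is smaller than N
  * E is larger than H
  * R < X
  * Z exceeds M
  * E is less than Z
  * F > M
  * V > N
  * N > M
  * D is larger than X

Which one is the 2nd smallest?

F

Chaining the given pairs: M < F < R < X < D < Q < H < E < Z < N < W < V.
Counting 2 from the smallest end gives F.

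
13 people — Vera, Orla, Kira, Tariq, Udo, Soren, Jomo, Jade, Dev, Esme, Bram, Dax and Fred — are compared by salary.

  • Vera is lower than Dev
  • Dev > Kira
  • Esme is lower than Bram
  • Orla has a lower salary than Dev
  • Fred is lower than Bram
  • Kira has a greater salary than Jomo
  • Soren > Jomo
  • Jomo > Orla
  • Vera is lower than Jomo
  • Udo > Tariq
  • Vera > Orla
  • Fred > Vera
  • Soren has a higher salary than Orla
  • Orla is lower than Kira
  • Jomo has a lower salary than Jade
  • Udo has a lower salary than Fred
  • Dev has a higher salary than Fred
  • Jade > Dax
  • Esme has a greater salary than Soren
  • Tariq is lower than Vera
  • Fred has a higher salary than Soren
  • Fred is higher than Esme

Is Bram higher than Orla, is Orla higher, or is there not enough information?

Chaining the given relations: Orla < Jomo < Soren < Esme < Fred < Bram.
So Bram is higher.

Bram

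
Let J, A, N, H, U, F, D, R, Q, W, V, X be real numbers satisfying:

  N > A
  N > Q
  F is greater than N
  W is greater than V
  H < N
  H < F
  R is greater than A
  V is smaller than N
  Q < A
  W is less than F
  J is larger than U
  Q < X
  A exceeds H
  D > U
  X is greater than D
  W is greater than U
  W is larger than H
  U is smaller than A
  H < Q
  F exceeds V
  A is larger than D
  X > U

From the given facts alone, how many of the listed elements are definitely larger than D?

5

From D the given relations immediately reach X, A.
From those, N, R — 4 in total.
From those, F — 5 in total.
Nothing else is reachable above D; 5 in all.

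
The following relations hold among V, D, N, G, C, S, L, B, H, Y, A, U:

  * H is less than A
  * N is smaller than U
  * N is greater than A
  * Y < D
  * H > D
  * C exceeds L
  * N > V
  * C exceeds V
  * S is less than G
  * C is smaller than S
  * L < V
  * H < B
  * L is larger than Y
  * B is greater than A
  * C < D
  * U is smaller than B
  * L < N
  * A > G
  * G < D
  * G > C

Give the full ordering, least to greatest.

The consecutive links are each given: Y < L; L < V; V < C; C < S; S < G; G < D; D < H; H < A; A < N; N < U; U < B.

Y < L < V < C < S < G < D < H < A < N < U < B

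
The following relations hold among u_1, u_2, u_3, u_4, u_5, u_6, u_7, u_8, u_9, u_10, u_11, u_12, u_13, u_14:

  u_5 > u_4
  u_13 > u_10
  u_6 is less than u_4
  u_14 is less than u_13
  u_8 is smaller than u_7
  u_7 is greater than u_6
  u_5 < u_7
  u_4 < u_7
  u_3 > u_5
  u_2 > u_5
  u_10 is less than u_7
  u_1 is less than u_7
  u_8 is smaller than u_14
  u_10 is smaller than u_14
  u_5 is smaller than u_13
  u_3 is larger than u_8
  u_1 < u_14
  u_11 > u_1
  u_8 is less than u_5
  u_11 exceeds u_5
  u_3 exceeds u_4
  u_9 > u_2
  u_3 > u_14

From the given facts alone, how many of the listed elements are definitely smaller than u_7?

From u_7 the given relations immediately reach u_6, u_1, u_4, u_10, u_8, u_5.
No other element is forced below u_7 by the given relations, so the count is 6.

6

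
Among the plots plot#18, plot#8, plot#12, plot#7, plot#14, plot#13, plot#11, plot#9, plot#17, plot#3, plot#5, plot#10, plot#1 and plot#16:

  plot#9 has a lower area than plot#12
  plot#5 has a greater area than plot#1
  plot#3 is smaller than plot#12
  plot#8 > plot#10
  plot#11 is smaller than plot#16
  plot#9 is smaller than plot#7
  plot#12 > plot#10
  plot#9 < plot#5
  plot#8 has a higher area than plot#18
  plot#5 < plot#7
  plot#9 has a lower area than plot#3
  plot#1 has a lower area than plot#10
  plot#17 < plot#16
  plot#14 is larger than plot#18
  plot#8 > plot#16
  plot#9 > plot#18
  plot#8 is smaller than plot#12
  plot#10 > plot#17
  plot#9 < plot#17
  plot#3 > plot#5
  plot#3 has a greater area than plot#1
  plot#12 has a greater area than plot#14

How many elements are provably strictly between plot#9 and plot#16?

1

The relations place plot#9 below plot#16. An element lies strictly between them when it is forced above plot#9 and also forced below plot#16.
Above plot#9: {plot#17, plot#5, plot#10, plot#3, plot#8, plot#7, plot#12}. Below plot#16: {plot#18, plot#17, plot#11}.
Intersection: {plot#17} — 1.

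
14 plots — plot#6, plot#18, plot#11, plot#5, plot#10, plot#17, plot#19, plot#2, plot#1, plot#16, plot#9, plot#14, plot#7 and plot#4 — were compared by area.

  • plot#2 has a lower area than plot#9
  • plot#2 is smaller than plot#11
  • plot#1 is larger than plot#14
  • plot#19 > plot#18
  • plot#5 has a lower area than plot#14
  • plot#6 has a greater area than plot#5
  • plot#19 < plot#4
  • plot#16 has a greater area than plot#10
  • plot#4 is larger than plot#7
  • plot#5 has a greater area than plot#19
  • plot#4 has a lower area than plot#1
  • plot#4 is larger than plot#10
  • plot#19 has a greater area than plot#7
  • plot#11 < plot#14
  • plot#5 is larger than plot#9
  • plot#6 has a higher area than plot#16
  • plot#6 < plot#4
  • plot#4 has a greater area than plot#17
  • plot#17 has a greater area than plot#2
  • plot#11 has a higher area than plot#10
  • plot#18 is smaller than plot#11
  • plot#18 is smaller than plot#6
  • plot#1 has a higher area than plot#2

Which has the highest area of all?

plot#1

plot#10 is not greatest since plot#10 < plot#11; plot#7 is not greatest since plot#7 < plot#19; plot#2 is not greatest since plot#2 < plot#9; plot#16 is not greatest since plot#16 < plot#6; plot#9 is not greatest since plot#9 < plot#5; plot#18 is not greatest since plot#18 < plot#11; plot#19 is not greatest since plot#19 < plot#4; plot#5 is not greatest since plot#5 < plot#14; plot#6 is not greatest since plot#6 < plot#4; plot#17 is not greatest since plot#17 < plot#4; plot#11 is not greatest since plot#11 < plot#14; plot#14 is not greatest since plot#14 < plot#1; plot#4 is not greatest since plot#4 < plot#1.
Only plot#1 has nothing above it, so plot#1 is the highest area.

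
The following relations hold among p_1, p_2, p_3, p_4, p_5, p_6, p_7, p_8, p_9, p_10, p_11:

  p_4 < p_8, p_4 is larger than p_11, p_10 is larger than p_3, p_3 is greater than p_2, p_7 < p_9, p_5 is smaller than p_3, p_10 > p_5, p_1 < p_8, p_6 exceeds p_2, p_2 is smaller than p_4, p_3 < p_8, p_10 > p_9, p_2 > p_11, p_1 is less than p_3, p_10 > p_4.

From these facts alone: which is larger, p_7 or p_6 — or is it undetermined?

undetermined

Following every chain through p_7: above p_7 we get p_9, p_10.
p_6 is not reached, and no chain runs the other way from p_6 to p_7.
So the given relations leave the order of p_7 and p_6 undetermined.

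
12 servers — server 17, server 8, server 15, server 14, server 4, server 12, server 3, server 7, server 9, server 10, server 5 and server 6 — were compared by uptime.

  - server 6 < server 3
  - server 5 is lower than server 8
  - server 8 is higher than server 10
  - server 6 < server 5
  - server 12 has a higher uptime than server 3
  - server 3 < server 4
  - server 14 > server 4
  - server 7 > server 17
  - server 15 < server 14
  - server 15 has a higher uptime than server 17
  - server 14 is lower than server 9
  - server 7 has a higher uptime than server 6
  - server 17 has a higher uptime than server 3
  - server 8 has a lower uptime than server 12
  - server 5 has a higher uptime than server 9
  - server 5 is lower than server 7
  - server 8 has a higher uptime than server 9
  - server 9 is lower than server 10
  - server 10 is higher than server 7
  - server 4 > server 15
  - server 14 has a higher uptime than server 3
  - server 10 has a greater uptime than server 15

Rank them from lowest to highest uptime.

server 6 < server 3 < server 17 < server 15 < server 4 < server 14 < server 9 < server 5 < server 7 < server 10 < server 8 < server 12

The consecutive links are each given: server 6 < server 3; server 3 < server 17; server 17 < server 15; server 15 < server 4; server 4 < server 14; server 14 < server 9; server 9 < server 5; server 5 < server 7; server 7 < server 10; server 10 < server 8; server 8 < server 12.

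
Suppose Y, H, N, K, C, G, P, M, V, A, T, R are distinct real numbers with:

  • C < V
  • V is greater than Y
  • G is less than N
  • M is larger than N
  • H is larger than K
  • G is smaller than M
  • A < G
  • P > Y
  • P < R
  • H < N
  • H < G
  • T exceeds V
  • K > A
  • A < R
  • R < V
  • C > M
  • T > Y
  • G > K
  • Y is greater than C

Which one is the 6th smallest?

M

Piecing the relations together gives one ordering: A < K < H < G < N < M < C < Y < P < R < V < T.
Counting 6 from the smallest end gives M.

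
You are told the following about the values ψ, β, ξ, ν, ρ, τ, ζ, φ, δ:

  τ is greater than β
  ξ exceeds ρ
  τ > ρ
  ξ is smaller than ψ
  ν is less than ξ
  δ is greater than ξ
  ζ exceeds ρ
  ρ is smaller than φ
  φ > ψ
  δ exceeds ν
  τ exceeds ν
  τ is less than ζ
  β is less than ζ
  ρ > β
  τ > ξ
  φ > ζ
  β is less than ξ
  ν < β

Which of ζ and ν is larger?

ζ

Link the given pairs in sequence: ν < β; β < ρ; ρ < ξ; ξ < τ; τ < ζ.
Chaining these gives ν < β < ρ < ξ < τ < ζ.
So ν < ζ; ζ is the larger of the two.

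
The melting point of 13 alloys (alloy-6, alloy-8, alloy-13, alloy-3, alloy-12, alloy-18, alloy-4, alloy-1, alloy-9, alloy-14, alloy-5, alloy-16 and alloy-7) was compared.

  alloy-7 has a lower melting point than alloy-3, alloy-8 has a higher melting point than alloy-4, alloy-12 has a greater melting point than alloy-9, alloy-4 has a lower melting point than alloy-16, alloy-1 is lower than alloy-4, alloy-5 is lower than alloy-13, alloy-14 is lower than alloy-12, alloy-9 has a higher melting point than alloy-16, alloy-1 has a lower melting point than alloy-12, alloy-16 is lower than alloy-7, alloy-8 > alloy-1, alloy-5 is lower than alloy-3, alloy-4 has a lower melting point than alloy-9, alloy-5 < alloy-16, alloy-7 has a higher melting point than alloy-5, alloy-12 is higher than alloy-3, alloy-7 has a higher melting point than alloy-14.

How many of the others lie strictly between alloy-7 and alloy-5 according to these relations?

The relations place alloy-5 below alloy-7. An element lies strictly between them when it is forced above alloy-5 and also forced below alloy-7.
Above alloy-5: {alloy-13, alloy-16, alloy-3, alloy-9, alloy-12}. Below alloy-7: {alloy-1, alloy-14, alloy-4, alloy-16}.
Intersection: {alloy-16} — 1.

1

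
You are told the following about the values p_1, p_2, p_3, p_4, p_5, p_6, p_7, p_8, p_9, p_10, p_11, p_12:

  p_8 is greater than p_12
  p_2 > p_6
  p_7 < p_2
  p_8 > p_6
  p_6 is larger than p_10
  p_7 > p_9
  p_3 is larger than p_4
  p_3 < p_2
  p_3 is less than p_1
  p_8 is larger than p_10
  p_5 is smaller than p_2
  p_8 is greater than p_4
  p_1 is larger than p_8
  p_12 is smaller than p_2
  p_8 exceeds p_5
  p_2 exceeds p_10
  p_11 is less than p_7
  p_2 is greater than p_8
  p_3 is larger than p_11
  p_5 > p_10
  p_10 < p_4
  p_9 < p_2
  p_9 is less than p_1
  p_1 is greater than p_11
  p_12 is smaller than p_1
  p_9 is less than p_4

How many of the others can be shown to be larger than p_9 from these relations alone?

From p_9 the given relations immediately reach p_4, p_7, p_1, p_2.
From those, p_3, p_8 — 6 in total.
Nothing else is reachable above p_9; 6 in all.

6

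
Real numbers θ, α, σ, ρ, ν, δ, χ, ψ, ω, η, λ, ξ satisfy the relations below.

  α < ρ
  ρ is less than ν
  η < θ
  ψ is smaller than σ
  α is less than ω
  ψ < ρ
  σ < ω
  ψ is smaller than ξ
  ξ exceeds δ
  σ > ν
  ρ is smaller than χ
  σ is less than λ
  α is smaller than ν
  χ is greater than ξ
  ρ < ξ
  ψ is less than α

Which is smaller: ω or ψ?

Chaining the given relations: ψ < α < ρ < ν < σ < ω.
So ψ < ω; ψ is the smaller of the two.

ψ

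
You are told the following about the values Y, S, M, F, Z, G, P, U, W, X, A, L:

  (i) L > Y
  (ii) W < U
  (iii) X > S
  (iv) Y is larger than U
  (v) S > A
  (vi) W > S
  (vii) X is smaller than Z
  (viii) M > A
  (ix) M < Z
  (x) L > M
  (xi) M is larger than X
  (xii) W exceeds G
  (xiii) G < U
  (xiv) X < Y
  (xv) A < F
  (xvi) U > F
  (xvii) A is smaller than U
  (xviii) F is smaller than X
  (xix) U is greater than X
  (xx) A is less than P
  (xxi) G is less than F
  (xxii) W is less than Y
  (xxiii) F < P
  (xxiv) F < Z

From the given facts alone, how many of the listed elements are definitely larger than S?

From S the given relations immediately reach X, W.
From those, M, U, Z, Y — 6 in total.
From those, L — 7 in total.
No other element is forced above S by the given relations, so the count is 7.

7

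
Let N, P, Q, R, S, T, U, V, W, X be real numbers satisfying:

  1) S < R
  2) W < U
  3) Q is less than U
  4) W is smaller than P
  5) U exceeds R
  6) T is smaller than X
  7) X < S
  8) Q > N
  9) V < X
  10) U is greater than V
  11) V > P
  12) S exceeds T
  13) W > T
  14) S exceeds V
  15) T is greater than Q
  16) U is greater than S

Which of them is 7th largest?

The consecutive relations fix a unique order: N < Q < T < W < P < V < X < S < R < U.
Counting 7 from the largest end gives W.

W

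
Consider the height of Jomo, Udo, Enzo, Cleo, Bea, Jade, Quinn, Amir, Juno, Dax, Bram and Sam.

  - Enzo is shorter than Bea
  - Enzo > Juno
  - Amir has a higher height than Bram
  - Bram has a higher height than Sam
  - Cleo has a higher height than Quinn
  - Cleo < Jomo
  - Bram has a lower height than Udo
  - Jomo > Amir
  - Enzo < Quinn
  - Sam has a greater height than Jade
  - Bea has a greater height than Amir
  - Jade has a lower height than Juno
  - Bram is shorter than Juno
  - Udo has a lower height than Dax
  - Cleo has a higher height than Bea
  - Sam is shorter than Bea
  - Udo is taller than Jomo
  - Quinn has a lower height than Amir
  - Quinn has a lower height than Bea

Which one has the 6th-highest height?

Amir

The consecutive relations fix a unique order: Jade < Sam < Bram < Juno < Enzo < Quinn < Amir < Bea < Cleo < Jomo < Udo < Dax.
The 6th largest is Amir.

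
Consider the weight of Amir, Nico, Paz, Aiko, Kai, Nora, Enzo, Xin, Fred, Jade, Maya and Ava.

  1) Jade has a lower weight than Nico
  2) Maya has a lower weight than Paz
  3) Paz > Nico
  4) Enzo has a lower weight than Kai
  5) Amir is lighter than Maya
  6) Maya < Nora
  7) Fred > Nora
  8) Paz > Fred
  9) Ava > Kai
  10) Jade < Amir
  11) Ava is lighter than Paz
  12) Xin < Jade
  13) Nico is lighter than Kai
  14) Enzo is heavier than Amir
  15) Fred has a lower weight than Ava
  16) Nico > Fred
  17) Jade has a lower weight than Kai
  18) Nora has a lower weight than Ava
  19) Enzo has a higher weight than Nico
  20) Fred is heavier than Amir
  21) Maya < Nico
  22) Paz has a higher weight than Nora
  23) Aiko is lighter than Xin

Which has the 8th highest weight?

Maya

Chaining the given pairs: Aiko < Xin < Jade < Amir < Maya < Nora < Fred < Nico < Enzo < Kai < Ava < Paz.
Counting 8 from the largest end gives Maya.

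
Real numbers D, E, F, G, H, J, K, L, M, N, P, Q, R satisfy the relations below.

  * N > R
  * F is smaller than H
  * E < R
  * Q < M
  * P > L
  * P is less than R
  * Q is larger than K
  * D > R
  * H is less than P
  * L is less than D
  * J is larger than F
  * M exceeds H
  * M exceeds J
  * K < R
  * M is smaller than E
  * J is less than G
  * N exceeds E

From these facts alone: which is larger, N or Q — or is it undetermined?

The relevant relations are Q < M; M < E; E < R; R < N.
Together: Q < M < E < R < N.
So N is larger.

N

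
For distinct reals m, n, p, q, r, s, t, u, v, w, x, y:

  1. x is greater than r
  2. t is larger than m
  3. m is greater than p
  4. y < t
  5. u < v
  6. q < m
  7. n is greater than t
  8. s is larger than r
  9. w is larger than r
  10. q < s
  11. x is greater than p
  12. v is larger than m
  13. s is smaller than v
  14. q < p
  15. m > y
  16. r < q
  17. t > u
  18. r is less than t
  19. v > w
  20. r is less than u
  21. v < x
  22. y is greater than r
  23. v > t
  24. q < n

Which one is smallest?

q is not least since r < q; p is not least since q < p; y is not least since r < y; u is not least since r < u; s is not least since r < s; m is not least since q < m; t is not least since y < t; w is not least since r < w; v is not least since u < v; n is not least since t < n; x is not least since v < x.
Only r has nothing below it, so r is the smallest.

r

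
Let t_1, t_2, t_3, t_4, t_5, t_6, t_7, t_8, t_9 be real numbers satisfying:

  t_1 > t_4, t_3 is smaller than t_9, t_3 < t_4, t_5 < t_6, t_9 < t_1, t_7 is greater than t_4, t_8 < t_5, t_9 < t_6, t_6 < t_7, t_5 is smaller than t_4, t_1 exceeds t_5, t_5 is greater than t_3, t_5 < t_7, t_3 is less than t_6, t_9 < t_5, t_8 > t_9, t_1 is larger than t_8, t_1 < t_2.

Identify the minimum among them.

t_3

t_9 is not least since t_3 < t_9; t_8 is not least since t_9 < t_8; t_5 is not least since t_3 < t_5; t_6 is not least since t_3 < t_6; t_4 is not least since t_3 < t_4; t_1 is not least since t_8 < t_1; t_7 is not least since t_5 < t_7; t_2 is not least since t_1 < t_2.
Only t_3 has nothing below it, so t_3 is the minimum.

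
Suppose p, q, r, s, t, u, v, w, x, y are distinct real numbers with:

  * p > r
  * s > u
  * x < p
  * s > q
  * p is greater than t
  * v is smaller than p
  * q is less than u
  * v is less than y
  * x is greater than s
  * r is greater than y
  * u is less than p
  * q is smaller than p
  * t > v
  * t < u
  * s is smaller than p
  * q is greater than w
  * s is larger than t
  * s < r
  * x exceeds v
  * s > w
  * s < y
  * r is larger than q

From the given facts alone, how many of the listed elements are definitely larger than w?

The elements the relations force above w are q, u, s, x, y, r, p — no chain reaches any other.
That is 7.

7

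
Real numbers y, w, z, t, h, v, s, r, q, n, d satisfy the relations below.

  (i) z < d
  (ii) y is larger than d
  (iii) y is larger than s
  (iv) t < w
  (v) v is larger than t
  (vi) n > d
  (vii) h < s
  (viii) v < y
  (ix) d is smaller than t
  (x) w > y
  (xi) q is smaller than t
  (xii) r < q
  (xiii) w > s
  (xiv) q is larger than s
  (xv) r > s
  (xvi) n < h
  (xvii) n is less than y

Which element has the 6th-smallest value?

r

Piecing the relations together gives one ordering: z < d < n < h < s < r < q < t < v < y < w.
The 6th smallest is r.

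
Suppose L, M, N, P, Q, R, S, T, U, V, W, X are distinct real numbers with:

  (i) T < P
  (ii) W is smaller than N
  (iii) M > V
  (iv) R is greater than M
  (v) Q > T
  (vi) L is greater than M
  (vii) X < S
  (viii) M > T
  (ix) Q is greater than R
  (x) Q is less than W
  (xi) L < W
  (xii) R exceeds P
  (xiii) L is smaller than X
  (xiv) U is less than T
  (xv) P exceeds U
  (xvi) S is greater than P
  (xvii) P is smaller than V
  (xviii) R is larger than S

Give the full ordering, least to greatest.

U < T < P < V < M < L < X < S < R < Q < W < N

Each adjacent pair is fixed by a given relation: U < T; T < P; P < V; V < M; M < L; L < X; X < S; S < R; R < Q; Q < W; W < N. Chaining them end to end gives the full order.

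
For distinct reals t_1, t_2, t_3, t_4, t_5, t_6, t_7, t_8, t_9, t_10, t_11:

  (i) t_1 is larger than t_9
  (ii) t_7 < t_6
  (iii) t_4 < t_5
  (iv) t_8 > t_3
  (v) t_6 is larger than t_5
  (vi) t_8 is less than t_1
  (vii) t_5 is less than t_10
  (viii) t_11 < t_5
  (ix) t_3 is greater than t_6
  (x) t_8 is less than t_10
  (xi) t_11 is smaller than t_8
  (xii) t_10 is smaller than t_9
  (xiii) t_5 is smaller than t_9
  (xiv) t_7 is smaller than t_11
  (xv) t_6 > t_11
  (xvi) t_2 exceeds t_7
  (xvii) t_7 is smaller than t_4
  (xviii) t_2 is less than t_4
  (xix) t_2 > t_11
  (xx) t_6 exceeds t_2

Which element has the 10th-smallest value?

Chaining the given pairs: t_7 < t_11 < t_2 < t_4 < t_5 < t_6 < t_3 < t_8 < t_10 < t_9 < t_1.
Counting 10 from the smallest end gives t_9.

t_9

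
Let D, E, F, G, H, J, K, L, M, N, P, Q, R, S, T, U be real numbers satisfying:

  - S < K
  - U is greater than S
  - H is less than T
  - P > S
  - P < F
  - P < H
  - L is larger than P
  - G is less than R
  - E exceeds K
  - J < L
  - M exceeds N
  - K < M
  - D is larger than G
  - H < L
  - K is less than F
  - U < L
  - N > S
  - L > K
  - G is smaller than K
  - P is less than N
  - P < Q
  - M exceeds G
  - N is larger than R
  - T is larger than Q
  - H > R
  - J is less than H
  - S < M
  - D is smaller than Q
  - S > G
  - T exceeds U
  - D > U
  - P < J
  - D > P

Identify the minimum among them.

G

S is not least since G < S; P is not least since S < P; J is not least since P < J; K is not least since G < K; U is not least since S < U; D is not least since U < D; Q is not least since P < Q; R is not least since G < R; H is not least since R < H; T is not least since U < T; N is not least since P < N; L is not least since K < L; E is not least since K < E; M is not least since N < M; F is not least since K < F.
Only G has nothing below it, so G is the minimum.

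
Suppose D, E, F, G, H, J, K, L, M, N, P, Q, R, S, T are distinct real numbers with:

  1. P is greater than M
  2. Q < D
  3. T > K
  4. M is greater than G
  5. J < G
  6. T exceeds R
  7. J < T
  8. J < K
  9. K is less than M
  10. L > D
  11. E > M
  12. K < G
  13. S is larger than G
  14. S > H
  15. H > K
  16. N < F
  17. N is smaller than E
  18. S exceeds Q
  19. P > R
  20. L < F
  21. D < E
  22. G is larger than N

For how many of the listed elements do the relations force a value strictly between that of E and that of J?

3

Chaining upward from J reaches: K, G, T, M, H, S, P.
Chaining downward from E reaches: K, N, G, Q, D, M.
Strictly between J and E are those in both lists: K, G, M — 3 elements.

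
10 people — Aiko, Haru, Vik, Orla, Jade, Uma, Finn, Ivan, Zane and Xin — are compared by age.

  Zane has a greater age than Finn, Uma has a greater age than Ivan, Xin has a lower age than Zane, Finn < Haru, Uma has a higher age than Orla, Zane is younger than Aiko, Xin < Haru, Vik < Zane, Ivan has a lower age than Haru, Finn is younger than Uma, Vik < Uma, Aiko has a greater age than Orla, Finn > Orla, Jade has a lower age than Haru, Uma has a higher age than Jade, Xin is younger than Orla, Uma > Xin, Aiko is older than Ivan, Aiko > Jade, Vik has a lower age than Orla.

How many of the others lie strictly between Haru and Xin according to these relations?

2

Chaining upward from Xin reaches: Orla, Finn, Zane, Uma, Aiko.
Chaining downward from Haru reaches: Vik, Orla, Jade, Ivan, Finn.
Strictly between Xin and Haru are those in both lists: Orla, Finn — 2 elements.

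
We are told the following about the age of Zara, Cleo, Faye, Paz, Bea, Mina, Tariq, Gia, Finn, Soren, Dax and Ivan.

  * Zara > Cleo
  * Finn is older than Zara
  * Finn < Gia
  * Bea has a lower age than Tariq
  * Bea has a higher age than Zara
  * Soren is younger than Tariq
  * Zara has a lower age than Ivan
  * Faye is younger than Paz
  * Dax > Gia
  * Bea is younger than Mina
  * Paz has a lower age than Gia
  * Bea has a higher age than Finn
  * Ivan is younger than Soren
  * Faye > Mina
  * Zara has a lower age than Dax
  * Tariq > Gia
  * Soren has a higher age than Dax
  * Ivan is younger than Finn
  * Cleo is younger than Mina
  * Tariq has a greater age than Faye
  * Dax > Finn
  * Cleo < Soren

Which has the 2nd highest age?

Piecing the relations together gives one ordering: Cleo < Zara < Ivan < Finn < Bea < Mina < Faye < Paz < Gia < Dax < Soren < Tariq.
The 2nd largest is Soren.

Soren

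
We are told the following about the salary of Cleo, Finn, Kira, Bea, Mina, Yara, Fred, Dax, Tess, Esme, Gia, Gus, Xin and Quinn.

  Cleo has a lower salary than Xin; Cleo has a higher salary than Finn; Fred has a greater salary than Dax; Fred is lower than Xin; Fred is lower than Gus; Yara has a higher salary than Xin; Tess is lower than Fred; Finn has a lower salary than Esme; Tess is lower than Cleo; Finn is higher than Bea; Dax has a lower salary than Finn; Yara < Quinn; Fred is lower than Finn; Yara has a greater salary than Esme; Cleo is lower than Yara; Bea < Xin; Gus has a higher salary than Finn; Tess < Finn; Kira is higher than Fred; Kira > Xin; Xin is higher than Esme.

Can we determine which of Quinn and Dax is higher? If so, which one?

Quinn

The relevant relations are Dax < Fred; Fred < Finn; Finn < Cleo; Cleo < Xin; Xin < Yara; Yara < Quinn.
Chaining these gives Dax < Fred < Finn < Cleo < Xin < Yara < Quinn.
So Quinn is higher.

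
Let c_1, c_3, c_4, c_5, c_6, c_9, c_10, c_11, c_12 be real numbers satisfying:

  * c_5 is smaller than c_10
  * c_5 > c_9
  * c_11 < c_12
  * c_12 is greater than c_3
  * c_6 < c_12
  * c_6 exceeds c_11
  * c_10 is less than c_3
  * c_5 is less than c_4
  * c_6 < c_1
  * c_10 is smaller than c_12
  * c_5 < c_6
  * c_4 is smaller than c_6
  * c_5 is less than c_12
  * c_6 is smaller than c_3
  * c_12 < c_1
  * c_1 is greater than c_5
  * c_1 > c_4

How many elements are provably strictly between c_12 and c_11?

The relations place c_11 below c_12. An element lies strictly between them when it is forced above c_11 and also forced below c_12.
Above c_11: {c_6, c_3, c_1}. Below c_12: {c_9, c_5, c_10, c_4, c_6, c_3}.
Intersection: {c_6, c_3} — 2.

2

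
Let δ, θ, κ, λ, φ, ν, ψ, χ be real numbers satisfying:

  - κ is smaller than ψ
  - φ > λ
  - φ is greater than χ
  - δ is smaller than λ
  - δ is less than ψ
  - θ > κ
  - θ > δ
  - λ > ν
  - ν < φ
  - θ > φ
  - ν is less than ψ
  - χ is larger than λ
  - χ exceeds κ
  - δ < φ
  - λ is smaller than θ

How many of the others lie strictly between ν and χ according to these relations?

1

Chaining upward from ν reaches: λ, ψ, φ, θ.
Chaining downward from χ reaches: κ, δ, λ.
Strictly between ν and χ are those in both lists: λ — 1 element.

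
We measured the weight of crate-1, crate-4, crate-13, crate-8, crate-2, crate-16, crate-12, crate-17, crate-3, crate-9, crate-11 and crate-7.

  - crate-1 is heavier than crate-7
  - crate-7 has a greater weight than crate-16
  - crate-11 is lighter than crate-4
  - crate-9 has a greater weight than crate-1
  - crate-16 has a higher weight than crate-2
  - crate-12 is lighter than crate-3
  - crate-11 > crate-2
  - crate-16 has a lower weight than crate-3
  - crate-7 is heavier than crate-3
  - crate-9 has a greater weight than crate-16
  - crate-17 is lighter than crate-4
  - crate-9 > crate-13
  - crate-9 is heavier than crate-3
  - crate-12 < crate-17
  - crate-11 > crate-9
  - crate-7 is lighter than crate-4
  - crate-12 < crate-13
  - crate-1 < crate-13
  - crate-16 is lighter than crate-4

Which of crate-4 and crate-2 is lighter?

crate-2

crate-2 < crate-16 < crate-3 < crate-7 < crate-1 < crate-13 < crate-9 < crate-11 < crate-4, by transitivity through crate-16, crate-3, crate-7, crate-1, crate-13, crate-9, crate-11.
So crate-2 < crate-4; crate-2 is the lighter of the two.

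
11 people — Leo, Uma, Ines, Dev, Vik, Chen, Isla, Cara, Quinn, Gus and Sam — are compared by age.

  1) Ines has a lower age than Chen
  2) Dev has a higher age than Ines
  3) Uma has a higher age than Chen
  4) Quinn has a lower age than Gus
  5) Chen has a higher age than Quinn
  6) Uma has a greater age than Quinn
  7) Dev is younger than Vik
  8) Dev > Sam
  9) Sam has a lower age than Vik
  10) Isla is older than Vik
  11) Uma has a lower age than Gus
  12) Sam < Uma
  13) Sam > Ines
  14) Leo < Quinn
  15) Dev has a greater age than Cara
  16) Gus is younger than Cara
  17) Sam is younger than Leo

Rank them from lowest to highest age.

Ines < Sam < Leo < Quinn < Chen < Uma < Gus < Cara < Dev < Vik < Isla

Nothing is placed below Ines, so it is least; from there Ines < Sam; Sam < Leo; Leo < Quinn; Quinn < Chen; Chen < Uma; Uma < Gus; Gus < Cara; Cara < Dev; Dev < Vik; Vik < Isla, each given directly.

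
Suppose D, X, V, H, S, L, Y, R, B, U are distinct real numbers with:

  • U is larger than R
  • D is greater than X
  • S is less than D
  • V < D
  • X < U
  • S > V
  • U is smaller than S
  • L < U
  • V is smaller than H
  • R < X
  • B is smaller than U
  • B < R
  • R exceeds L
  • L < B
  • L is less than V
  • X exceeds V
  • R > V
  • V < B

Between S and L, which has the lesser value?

L < V and V < B give L < B.
With B < R: L < V < B < R.
Then R < X extends the chain to X.
With X < U: L < V < B < R < X < U.
Then U < S extends the chain to S.
So L < S; L is the smaller of the two.

L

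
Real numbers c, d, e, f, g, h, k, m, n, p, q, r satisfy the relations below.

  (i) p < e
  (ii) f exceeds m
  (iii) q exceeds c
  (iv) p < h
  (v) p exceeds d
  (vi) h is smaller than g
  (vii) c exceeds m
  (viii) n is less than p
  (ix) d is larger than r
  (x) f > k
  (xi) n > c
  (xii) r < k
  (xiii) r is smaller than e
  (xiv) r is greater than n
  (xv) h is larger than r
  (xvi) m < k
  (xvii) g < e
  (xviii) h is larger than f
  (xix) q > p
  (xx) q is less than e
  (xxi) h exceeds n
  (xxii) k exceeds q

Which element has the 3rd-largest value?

h

The consecutive relations fix a unique order: m < c < n < r < d < p < q < k < f < h < g < e.
Counting 3 from the largest end gives h.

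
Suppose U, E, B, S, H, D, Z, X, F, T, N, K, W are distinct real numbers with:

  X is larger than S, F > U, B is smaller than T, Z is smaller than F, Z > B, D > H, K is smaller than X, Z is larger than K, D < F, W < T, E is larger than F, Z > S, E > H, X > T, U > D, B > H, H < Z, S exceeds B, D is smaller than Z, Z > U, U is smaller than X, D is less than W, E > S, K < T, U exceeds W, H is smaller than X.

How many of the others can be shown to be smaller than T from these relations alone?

The elements the relations force below T are H, K, D, B, W — no chain reaches any other.
That is 5.

5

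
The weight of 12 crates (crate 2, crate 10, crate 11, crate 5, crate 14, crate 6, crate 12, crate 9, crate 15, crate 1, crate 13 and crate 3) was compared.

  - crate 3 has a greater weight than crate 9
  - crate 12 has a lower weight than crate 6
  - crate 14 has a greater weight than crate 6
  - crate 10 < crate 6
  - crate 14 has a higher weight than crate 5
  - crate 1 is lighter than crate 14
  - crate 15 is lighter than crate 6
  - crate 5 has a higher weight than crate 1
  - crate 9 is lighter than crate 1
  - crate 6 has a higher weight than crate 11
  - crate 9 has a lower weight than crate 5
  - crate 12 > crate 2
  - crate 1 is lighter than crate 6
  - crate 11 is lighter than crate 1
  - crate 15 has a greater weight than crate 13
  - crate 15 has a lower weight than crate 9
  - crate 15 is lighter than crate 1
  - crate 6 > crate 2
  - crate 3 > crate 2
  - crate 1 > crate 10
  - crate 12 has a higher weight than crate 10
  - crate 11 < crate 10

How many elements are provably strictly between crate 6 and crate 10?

2

The relations place crate 10 below crate 6. An element lies strictly between them when it is forced above crate 10 and also forced below crate 6.
Above crate 10: {crate 1, crate 12, crate 5, crate 14}. Below crate 6: {crate 11, crate 13, crate 15, crate 9, crate 2, crate 1, crate 12}.
Intersection: {crate 1, crate 12} — 2.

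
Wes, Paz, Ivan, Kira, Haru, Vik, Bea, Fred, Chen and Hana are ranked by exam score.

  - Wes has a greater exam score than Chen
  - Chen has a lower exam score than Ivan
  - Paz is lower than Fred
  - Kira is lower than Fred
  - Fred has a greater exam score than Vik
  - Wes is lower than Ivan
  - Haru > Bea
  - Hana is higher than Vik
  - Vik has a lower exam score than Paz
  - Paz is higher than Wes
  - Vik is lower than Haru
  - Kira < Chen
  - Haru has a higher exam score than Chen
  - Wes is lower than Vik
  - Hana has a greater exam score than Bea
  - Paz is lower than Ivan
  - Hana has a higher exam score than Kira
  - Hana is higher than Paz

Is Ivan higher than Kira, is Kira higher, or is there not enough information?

Ivan

Link the given pairs in sequence: Kira < Chen; Chen < Wes; Wes < Vik; Vik < Paz; Paz < Ivan.
Together: Kira < Chen < Wes < Vik < Paz < Ivan.
So Ivan is higher.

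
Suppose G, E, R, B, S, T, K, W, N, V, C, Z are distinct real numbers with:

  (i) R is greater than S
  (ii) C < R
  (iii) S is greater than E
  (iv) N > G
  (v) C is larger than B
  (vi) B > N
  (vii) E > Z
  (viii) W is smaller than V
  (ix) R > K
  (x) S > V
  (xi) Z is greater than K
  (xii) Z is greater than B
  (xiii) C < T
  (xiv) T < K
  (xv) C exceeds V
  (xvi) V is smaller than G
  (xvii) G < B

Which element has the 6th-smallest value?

C

The consecutive relations fix a unique order: W < V < G < N < B < C < T < K < Z < E < S < R.
Counting 6 from the smallest end gives C.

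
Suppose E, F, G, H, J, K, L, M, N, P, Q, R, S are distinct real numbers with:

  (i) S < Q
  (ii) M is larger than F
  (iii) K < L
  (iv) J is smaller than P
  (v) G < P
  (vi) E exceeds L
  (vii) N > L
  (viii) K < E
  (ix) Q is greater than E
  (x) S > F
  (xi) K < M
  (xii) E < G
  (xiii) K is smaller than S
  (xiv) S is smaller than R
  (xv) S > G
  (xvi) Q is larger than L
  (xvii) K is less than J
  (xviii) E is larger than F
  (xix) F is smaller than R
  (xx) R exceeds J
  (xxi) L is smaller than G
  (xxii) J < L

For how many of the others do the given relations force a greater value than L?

7

The elements the relations force above L are E, G, S, N, Q, R, P — no chain reaches any other.
That is 7.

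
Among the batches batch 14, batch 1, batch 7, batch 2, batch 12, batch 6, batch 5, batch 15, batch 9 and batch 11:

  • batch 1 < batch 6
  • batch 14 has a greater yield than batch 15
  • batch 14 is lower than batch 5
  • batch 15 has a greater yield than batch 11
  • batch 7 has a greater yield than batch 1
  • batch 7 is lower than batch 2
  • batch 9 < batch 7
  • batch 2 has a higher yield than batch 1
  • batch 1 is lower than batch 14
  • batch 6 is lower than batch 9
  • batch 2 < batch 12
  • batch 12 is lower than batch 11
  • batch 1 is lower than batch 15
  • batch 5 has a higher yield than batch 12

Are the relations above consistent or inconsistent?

consistent

The single ordering batch 1 < batch 6 < batch 9 < batch 7 < batch 2 < batch 12 < batch 11 < batch 15 < batch 14 < batch 5 satisfies every listed relation, so no contradiction arises.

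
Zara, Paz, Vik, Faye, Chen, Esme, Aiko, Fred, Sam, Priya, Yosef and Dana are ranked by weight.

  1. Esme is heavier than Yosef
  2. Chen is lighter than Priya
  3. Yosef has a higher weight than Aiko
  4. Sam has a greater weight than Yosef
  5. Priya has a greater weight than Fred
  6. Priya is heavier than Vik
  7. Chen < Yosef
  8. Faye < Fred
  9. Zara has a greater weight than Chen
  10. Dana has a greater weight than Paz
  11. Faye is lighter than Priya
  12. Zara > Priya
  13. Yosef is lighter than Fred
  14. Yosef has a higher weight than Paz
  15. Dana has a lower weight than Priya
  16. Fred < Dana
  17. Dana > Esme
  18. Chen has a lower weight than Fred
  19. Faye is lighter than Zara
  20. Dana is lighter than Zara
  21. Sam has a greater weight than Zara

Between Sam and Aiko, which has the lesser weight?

Aiko

Link the given pairs in sequence: Aiko < Yosef; Yosef < Fred; Fred < Dana; Dana < Priya; Priya < Zara; Zara < Sam.
Chaining these gives Aiko < Yosef < Fred < Dana < Priya < Zara < Sam.
So Aiko < Sam; Aiko is the lighter of the two.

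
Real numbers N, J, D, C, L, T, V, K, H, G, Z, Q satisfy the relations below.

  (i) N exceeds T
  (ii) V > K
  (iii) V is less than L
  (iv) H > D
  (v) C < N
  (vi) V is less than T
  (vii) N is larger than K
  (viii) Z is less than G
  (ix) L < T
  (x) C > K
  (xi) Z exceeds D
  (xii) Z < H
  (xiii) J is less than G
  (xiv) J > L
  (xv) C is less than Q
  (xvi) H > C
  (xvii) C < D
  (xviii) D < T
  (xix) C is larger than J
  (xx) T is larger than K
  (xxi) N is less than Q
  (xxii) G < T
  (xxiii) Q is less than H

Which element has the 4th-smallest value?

The consecutive relations fix a unique order: K < V < L < J < C < D < Z < G < T < N < Q < H.
Counting 4 from the smallest end gives J.

J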